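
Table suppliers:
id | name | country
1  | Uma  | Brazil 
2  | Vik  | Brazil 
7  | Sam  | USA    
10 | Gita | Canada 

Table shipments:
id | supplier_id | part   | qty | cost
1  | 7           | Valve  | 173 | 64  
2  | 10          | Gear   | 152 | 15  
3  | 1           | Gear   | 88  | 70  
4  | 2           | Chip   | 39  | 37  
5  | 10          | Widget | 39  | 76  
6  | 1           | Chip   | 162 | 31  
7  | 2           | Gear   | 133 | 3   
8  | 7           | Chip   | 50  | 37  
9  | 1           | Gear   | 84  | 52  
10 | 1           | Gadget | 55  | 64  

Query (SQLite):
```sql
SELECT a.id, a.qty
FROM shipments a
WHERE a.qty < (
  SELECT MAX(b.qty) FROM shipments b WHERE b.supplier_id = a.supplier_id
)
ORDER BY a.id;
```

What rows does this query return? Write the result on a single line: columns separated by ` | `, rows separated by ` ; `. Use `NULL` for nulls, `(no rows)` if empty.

3 | 88 ; 4 | 39 ; 5 | 39 ; 8 | 50 ; 9 | 84 ; 10 | 55

For each shipments row a, compute MAX(qty) over rows sharing a.supplier_id.
Keep row a if a.qty < that per-group MAX.
  supplier_id=1: MAX(qty) = 162
  supplier_id=2: MAX(qty) = 133
  supplier_id=7: MAX(qty) = 173
  supplier_id=10: MAX(qty) = 152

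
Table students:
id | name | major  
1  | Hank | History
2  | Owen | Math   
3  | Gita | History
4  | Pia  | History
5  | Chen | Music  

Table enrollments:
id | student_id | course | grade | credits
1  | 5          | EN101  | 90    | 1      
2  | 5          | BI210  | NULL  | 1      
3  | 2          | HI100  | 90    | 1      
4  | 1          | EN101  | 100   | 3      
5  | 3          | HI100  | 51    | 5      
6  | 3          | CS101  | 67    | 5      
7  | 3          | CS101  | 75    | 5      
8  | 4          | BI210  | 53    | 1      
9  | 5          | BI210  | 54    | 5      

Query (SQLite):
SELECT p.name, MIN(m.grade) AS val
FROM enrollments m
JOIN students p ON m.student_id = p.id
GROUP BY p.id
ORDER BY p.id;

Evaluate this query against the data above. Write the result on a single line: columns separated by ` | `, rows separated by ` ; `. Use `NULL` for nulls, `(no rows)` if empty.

Hank | 100 ; Owen | 90 ; Gita | 51 ; Pia | 53 ; Chen | 54

Join each enrollments row to its students via student_id.
Group joined rows by students.id; compute MIN(m.grade) per group.
  1: ids {4} → MIN(m.grade)=100
  2: ids {3} → MIN(m.grade)=90
  3: ids {5, 6, 7} → MIN(m.grade)=51
  4: ids {8} → MIN(m.grade)=53
  5: ids {1, 2, 9} → MIN(m.grade)=54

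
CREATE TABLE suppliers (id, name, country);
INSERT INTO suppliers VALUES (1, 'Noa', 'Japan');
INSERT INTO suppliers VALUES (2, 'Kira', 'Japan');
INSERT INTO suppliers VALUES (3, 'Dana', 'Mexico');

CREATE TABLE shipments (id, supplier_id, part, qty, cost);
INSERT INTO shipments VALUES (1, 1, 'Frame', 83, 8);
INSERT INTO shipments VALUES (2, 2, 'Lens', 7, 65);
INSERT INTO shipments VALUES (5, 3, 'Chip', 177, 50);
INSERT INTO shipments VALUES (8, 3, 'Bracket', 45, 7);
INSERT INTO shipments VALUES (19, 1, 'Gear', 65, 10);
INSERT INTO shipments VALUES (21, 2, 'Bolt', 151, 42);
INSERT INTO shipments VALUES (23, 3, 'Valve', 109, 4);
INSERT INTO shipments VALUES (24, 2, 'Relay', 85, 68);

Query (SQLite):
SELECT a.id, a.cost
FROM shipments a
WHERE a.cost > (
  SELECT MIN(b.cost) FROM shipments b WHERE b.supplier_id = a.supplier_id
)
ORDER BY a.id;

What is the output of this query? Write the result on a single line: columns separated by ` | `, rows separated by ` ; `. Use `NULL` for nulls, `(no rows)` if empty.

For each shipments row a, compute MIN(cost) over rows sharing a.supplier_id.
Keep row a if a.cost > that per-group MIN.
  supplier_id=1: MIN(cost) = 8
  supplier_id=2: MIN(cost) = 42
  supplier_id=3: MIN(cost) = 4

2 | 65 ; 5 | 50 ; 8 | 7 ; 19 | 10 ; 24 | 68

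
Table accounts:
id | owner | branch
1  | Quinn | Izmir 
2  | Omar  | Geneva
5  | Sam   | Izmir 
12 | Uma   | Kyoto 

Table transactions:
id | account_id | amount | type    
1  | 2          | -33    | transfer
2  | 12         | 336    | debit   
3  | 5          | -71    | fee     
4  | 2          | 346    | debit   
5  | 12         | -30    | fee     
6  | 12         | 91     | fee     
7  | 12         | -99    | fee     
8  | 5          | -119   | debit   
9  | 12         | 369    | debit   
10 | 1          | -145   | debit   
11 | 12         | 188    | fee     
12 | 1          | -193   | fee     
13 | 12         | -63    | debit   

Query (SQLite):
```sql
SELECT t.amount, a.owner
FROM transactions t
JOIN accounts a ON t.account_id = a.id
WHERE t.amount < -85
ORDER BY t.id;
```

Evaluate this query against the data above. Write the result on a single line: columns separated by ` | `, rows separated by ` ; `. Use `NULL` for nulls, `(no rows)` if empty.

-99 | Uma ; -119 | Sam ; -145 | Quinn ; -193 | Quinn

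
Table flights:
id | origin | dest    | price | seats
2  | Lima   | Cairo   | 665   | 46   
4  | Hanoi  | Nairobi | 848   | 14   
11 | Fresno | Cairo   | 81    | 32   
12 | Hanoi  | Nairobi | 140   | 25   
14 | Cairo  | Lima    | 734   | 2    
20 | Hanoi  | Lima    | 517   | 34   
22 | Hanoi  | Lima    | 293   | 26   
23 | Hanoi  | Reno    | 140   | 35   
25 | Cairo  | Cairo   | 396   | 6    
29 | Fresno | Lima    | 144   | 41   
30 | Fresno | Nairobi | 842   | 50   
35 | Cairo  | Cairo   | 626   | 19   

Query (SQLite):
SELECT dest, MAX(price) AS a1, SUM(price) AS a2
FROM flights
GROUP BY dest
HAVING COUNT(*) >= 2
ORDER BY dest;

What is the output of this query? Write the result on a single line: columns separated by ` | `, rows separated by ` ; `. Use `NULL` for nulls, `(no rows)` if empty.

Group flights by dest.
Per group compute: MAX(price), SUM(price).
HAVING: drop groups with fewer than 2 rows.
  Cairo: ids {2, 11, 25, 35} → MAX(price)=665, SUM(price)=1768
  Lima: ids {14, 20, 22, 29} → MAX(price)=734, SUM(price)=1688
  Nairobi: ids {4, 12, 30} → MAX(price)=848, SUM(price)=1830
  Reno: ids {23} → MAX(price)=140, SUM(price)=140

Cairo | 665 | 1768 ; Lima | 734 | 1688 ; Nairobi | 848 | 1830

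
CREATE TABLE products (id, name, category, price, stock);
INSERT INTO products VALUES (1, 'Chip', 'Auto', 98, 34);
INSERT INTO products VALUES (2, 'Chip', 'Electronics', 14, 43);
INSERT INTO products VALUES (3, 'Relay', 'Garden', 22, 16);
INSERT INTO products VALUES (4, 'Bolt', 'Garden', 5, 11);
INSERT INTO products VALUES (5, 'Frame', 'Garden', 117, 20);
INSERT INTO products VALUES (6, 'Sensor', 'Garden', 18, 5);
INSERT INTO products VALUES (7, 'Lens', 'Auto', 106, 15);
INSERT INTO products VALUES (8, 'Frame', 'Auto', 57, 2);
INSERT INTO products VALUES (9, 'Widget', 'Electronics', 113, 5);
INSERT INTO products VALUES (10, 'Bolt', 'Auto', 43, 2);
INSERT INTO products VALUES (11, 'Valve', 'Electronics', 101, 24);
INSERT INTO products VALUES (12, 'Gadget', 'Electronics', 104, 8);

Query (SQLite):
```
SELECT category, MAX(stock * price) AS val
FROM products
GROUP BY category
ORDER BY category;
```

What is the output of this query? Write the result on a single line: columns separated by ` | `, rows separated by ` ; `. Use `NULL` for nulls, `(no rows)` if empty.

For each row compute stock * price.
Group by category; take MAX of the expression per group.
  Auto: ids {1, 7, 8, 10} → MAX(stock * price)=3332
  Electronics: ids {2, 9, 11, 12} → MAX(stock * price)=2424
  Garden: ids {3, 4, 5, 6} → MAX(stock * price)=2340

Auto | 3332 ; Electronics | 2424 ; Garden | 2340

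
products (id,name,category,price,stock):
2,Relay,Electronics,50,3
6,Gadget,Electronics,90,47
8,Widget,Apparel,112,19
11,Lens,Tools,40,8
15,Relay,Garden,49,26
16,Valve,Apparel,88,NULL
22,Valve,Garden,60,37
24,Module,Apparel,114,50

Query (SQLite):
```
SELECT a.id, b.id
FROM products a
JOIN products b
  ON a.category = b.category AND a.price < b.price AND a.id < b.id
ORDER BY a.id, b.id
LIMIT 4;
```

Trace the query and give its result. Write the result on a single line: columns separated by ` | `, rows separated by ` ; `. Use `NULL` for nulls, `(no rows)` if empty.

2 | 6 ; 8 | 24 ; 15 | 22 ; 16 | 24

Pairs (a,b) with same category, a.price < b.price, a.id < b.id.
category groups: Apparel:{8,16,24} Electronics:{2,6} Garden:{15,22} Tools:{11}
Ordered by (a.id, b.id); first 4.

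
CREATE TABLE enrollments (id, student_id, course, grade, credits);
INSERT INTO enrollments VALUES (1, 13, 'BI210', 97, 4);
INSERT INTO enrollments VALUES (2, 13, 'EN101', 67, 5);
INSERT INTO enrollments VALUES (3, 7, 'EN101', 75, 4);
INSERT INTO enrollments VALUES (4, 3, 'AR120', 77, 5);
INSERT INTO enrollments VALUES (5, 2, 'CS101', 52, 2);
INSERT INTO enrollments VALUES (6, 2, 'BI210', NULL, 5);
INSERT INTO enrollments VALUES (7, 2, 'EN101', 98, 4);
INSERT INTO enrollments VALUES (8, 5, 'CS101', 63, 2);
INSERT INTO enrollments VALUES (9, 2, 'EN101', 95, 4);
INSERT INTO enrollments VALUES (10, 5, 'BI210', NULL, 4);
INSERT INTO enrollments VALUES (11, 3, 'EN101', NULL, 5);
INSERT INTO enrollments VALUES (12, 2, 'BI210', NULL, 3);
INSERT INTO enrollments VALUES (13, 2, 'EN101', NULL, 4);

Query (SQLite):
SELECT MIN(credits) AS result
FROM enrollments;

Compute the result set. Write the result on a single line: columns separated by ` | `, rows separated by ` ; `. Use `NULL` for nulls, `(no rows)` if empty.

All credits values: [4, 5, 4, 5, 2, 5, 4, 2, 4, 4, 5, 3, 4].
MIN of non-NULL values = 2.

2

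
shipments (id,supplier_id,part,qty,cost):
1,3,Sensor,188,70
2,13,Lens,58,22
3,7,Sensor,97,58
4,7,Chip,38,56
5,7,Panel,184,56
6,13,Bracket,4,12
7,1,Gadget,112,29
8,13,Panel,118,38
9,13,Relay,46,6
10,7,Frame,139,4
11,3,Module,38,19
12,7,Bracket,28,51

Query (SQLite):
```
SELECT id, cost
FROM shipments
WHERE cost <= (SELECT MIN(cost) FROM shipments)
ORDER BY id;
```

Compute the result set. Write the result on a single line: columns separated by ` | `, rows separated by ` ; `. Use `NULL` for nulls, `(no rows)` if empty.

10 | 4

Scalar subquery: MIN(cost) over all shipments rows = 4.
Keep rows where cost <= that value.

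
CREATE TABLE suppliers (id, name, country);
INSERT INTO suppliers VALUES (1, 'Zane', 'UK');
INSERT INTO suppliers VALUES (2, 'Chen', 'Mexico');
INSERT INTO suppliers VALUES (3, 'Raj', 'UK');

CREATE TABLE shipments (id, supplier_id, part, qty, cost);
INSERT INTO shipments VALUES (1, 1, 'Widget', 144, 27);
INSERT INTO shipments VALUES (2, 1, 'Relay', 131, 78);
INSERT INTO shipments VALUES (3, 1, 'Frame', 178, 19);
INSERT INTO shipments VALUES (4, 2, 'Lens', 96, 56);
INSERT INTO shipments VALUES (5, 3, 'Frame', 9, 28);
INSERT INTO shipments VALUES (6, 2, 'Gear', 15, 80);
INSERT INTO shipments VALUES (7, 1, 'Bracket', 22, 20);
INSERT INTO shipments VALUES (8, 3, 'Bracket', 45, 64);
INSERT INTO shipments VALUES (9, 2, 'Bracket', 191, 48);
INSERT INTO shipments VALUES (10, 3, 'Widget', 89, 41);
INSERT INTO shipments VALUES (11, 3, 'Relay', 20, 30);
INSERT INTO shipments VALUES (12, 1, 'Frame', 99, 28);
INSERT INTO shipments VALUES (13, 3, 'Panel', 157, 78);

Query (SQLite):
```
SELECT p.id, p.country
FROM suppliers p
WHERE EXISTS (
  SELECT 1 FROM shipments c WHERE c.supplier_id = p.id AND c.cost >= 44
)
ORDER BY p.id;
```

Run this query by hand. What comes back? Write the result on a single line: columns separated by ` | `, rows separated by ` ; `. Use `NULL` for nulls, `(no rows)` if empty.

1 | UK ; 2 | Mexico ; 3 | UK

For each suppliers row, check whether any shipments with matching supplier_id has cost >= 44.
Keep rows where that is true.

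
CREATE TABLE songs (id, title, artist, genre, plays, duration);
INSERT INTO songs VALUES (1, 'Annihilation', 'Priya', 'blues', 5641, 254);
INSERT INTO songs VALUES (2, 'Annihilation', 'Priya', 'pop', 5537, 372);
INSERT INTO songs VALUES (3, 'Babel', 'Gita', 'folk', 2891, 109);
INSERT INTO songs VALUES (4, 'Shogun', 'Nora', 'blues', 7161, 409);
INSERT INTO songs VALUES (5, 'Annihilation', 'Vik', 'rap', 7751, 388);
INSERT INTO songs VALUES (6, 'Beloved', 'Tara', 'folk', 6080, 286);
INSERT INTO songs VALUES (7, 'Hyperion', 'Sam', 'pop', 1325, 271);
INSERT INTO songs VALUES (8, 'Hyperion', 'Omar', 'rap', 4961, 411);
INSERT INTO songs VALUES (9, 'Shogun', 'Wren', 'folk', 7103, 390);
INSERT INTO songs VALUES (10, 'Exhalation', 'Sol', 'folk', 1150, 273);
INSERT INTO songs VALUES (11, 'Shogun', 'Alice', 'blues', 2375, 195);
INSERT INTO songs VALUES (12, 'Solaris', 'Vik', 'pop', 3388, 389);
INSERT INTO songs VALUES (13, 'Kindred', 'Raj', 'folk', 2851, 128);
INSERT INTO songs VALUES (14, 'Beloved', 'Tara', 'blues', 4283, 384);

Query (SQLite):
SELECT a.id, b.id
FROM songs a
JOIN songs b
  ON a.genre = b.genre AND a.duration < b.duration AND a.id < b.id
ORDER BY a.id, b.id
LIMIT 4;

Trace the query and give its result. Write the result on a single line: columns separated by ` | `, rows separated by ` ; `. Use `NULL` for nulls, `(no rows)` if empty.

1 | 4 ; 1 | 14 ; 2 | 12 ; 3 | 6

Pairs (a,b) with same genre, a.duration < b.duration, a.id < b.id.
genre groups: blues:{1,4,11,14} folk:{3,6,9,10,13} pop:{2,7,12} rap:{5,8}
Ordered by (a.id, b.id); first 4.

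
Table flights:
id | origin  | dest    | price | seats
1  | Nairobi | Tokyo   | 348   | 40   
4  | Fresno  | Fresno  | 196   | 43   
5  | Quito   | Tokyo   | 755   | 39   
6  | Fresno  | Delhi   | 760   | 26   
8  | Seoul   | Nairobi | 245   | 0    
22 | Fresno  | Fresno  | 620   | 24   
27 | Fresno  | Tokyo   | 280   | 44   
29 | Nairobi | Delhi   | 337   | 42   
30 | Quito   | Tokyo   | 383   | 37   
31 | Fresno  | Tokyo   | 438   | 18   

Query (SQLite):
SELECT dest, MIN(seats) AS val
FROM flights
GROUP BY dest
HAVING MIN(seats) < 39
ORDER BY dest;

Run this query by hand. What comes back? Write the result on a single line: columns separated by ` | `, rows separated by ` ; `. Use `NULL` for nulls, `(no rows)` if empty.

Delhi | 26 ; Fresno | 24 ; Nairobi | 0 ; Tokyo | 18

Partition flights by dest; compute MIN(seats) within each group.
HAVING: keep groups where MIN(seats) < 39.
  Delhi: ids {6, 29} → MIN(seats)=26
  Fresno: ids {4, 22} → MIN(seats)=24
  Nairobi: ids {8} → MIN(seats)=0
  Tokyo: ids {1, 5, 27, 30, 31} → MIN(seats)=18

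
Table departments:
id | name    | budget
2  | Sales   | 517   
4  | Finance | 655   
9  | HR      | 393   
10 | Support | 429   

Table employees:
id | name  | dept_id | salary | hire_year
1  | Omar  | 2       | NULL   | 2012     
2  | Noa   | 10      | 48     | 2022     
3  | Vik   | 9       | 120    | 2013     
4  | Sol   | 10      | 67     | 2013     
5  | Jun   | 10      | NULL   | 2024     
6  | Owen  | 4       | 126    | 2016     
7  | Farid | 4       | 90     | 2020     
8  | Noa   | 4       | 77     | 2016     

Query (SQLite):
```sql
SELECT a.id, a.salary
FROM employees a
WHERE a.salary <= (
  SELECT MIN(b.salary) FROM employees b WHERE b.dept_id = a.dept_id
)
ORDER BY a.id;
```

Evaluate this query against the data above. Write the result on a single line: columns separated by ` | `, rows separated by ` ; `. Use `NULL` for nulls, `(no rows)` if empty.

2 | 48 ; 3 | 120 ; 8 | 77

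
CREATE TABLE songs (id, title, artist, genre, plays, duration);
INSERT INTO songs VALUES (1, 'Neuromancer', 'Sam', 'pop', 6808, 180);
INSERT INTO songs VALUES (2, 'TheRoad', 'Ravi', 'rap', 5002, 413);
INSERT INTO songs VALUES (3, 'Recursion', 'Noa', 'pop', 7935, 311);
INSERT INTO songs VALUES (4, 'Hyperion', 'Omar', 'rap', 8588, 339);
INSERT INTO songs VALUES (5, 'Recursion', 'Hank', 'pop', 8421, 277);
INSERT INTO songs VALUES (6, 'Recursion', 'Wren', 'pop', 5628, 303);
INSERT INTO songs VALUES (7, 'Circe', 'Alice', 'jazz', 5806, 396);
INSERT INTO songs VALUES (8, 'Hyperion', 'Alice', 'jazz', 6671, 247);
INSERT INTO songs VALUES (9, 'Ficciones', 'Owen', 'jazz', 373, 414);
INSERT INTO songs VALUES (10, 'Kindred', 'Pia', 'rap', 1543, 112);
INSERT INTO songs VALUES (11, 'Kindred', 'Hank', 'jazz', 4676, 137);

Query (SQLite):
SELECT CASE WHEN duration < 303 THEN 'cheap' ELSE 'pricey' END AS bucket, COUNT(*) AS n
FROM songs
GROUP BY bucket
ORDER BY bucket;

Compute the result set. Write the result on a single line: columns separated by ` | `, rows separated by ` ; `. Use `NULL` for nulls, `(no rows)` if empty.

Bucket rows by duration < 303 → 'cheap' else 'pricey'; count each bucket.

cheap | 5 ; pricey | 6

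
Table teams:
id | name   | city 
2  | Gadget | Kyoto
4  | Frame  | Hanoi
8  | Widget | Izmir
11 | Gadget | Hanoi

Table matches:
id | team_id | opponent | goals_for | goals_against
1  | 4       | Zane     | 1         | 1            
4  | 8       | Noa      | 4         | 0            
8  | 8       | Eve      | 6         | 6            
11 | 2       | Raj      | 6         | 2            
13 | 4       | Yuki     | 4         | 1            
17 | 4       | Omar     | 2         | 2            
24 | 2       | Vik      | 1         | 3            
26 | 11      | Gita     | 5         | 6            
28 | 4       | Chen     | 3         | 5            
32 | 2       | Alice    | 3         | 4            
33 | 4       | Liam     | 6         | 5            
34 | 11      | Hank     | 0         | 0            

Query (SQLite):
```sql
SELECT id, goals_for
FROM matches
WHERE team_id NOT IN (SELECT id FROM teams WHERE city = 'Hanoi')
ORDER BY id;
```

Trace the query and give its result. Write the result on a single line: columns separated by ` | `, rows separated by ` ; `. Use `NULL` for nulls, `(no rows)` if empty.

Inner query: teams.id where city = 'Hanoi'.
Outer: keep matches rows whose team_id is not in that set.
Inner query → {4, 11}

4 | 4 ; 8 | 6 ; 11 | 6 ; 24 | 1 ; 32 | 3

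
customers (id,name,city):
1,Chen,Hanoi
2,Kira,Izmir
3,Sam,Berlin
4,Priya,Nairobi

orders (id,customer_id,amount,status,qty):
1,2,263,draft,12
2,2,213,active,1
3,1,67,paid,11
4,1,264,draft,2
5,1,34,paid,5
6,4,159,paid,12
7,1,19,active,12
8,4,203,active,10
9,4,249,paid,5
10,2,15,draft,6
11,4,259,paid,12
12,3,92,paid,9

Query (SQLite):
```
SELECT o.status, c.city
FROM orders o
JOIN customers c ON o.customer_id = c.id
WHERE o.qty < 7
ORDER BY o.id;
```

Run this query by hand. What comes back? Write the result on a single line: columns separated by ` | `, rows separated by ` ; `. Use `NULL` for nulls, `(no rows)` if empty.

active | Izmir ; draft | Hanoi ; paid | Hanoi ; paid | Nairobi ; draft | Izmir

Each orders row matches the customers row where customer_id = customers.id.
Then keep rows with o.qty < 7.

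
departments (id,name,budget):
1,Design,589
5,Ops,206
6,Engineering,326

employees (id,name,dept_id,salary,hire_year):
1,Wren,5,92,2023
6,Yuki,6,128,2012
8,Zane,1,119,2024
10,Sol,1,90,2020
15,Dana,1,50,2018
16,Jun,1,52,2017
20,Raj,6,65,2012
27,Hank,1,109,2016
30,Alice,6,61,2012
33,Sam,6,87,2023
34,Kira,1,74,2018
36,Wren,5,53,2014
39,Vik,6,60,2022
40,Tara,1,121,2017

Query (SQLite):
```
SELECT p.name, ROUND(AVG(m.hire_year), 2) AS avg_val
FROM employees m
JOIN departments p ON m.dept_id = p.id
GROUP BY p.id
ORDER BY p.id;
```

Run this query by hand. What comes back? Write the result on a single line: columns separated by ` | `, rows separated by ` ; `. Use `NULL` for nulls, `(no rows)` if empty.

Design | 2018.57 ; Ops | 2018.5 ; Engineering | 2016.2

Join each employees row to its departments via dept_id.
Group joined rows by departments.id; compute ROUND(AVG(m.hire_year), 2) per group.
  1: ids {8, 10, 15, 16, 27, 34, 40} → ROUND(AVG(m.hire_year), 2)=2018.57
  5: ids {1, 36} → ROUND(AVG(m.hire_year), 2)=2018.5
  6: ids {6, 20, 30, 33, 39} → ROUND(AVG(m.hire_year), 2)=2016.2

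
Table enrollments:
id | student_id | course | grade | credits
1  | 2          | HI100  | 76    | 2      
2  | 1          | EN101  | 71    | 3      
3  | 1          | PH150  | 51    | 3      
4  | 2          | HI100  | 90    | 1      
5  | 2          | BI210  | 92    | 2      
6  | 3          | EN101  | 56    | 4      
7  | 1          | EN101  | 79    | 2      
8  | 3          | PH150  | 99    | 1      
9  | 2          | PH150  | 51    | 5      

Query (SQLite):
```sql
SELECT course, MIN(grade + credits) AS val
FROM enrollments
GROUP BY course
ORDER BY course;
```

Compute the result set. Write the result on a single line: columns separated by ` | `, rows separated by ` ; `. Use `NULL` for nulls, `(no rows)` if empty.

BI210 | 94 ; EN101 | 60 ; HI100 | 78 ; PH150 | 54

For each row compute grade + credits.
Group by course; take MIN of the expression per group.
  BI210: ids {5} → MIN(grade + credits)=94
  EN101: ids {2, 6, 7} → MIN(grade + credits)=60
  HI100: ids {1, 4} → MIN(grade + credits)=78
  PH150: ids {3, 8, 9} → MIN(grade + credits)=54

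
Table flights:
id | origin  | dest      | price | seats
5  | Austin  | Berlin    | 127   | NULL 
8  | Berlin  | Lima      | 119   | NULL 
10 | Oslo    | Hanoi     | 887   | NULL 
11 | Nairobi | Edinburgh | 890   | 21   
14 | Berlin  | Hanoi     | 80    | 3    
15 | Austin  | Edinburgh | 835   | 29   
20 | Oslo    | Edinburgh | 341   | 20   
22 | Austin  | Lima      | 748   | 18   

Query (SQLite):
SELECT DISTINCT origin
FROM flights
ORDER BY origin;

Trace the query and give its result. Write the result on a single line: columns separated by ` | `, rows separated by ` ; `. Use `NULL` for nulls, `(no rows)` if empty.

Austin ; Berlin ; Nairobi ; Oslo

Collect distinct origin values from flights.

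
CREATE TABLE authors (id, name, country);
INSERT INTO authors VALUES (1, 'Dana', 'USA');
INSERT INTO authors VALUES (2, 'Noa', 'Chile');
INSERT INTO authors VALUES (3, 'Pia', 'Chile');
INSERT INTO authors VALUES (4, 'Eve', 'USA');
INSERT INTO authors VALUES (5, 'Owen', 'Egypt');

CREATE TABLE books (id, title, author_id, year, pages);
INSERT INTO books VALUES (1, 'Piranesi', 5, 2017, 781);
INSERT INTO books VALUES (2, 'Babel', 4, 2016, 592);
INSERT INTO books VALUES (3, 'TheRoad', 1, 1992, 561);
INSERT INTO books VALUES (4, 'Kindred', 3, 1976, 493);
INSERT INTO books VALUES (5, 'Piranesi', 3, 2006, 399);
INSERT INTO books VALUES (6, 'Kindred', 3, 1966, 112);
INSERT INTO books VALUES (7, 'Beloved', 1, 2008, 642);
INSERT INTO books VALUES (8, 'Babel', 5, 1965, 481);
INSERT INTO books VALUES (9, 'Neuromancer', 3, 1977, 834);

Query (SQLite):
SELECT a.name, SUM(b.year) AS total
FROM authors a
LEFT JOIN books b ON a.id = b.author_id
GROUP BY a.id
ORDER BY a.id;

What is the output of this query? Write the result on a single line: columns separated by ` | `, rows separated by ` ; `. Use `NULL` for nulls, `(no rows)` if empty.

LEFT JOIN keeps every authors row; unmatched ones get NULL for books columns.
Group by authors.id and compute SUM(b.year). SUM over an all-NULL group is NULL.
  1: ids {3, 7} → SUM(b.year)=4000
  2: ids {—} → SUM(b.year)=NULL
  3: ids {4, 5, 6, 9} → SUM(b.year)=7925
  4: ids {2} → SUM(b.year)=2016
  5: ids {1, 8} → SUM(b.year)=3982

Dana | 4000 ; Noa | NULL ; Pia | 7925 ; Eve | 2016 ; Owen | 3982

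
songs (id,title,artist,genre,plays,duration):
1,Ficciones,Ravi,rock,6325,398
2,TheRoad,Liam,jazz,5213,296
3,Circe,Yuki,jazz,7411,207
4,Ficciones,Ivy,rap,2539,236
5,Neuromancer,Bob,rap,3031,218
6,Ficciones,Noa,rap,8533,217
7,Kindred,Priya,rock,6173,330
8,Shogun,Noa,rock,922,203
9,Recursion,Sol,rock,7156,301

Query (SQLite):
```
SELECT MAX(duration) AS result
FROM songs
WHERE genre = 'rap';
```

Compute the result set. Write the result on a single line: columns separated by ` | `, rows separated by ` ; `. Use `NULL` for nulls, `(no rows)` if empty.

Rows where genre='rap' → duration values: [236, 218, 217].
MAX of non-NULL values = 236.

236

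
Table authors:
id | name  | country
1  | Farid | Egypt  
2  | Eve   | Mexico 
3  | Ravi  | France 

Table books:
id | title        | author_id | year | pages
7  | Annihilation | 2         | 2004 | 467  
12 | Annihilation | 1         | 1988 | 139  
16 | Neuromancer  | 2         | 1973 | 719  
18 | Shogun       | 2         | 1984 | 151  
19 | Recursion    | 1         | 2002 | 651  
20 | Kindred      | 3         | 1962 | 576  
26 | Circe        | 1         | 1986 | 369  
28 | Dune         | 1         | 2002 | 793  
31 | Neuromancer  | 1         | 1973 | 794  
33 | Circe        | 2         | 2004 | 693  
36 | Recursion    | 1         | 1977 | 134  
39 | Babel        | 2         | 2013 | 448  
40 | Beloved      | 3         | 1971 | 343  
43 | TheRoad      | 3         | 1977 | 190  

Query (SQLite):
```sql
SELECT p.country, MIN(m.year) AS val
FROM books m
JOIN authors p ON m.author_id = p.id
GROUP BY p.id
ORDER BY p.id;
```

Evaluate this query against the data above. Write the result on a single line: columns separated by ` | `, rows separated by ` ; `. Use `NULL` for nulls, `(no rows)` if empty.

Egypt | 1973 ; Mexico | 1973 ; France | 1962

Join each books row to its authors via author_id.
Group joined rows by authors.id; compute MIN(m.year) per group.
  1: ids {12, 19, 26, 28, 31, 36} → MIN(m.year)=1973
  2: ids {7, 16, 18, 33, 39} → MIN(m.year)=1973
  3: ids {20, 40, 43} → MIN(m.year)=1962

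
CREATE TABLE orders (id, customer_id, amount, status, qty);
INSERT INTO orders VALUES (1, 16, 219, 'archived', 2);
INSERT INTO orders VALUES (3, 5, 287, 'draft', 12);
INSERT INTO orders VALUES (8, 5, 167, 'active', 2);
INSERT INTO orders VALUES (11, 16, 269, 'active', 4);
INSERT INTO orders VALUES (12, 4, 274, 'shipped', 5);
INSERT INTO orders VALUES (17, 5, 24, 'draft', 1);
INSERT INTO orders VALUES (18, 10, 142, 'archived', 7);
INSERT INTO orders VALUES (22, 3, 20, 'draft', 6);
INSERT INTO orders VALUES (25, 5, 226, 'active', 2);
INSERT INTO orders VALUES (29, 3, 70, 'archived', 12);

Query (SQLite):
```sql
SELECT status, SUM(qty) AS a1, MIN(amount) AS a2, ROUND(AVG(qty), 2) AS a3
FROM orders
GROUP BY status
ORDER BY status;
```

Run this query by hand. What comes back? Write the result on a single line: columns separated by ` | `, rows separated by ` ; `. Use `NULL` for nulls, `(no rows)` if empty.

active | 8 | 167 | 2.67 ; archived | 21 | 70 | 7 ; draft | 19 | 20 | 6.33 ; shipped | 5 | 274 | 5

Group orders by status.
Per group compute: SUM(qty), MIN(amount), ROUND(AVG(qty), 2).
  active: ids {8, 11, 25} → SUM(qty)=8, MIN(amount)=167, ROUND(AVG(qty), 2)=2.67
  archived: ids {1, 18, 29} → SUM(qty)=21, MIN(amount)=70, ROUND(AVG(qty), 2)=7
  draft: ids {3, 17, 22} → SUM(qty)=19, MIN(amount)=20, ROUND(AVG(qty), 2)=6.33
  shipped: ids {12} → SUM(qty)=5, MIN(amount)=274, ROUND(AVG(qty), 2)=5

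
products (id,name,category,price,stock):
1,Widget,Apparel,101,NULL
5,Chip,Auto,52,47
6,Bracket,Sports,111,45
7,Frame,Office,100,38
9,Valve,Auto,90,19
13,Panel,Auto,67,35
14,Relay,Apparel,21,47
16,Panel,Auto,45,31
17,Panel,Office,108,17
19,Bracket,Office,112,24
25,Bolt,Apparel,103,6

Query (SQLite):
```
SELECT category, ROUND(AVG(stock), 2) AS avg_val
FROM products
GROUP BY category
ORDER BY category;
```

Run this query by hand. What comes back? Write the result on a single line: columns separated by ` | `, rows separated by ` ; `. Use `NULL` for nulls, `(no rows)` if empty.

Partition products by category; compute ROUND(AVG(stock), 2) within each group.
  Apparel: ids {1, 14, 25} → ROUND(AVG(stock), 2)=26.5
  Auto: ids {5, 9, 13, 16} → ROUND(AVG(stock), 2)=33
  Office: ids {7, 17, 19} → ROUND(AVG(stock), 2)=26.33
  Sports: ids {6} → ROUND(AVG(stock), 2)=45

Apparel | 26.5 ; Auto | 33 ; Office | 26.33 ; Sports | 45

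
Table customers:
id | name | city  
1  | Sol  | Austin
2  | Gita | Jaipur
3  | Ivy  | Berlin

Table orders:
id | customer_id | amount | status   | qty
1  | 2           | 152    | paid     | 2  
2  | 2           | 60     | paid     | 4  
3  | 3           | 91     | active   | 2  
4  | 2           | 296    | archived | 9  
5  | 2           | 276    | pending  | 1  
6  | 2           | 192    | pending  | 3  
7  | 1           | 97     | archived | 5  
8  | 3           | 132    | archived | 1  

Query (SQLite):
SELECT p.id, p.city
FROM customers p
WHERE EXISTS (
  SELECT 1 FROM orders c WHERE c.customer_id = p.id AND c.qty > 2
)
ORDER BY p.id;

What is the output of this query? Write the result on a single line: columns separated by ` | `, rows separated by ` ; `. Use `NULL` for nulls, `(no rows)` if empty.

1 | Austin ; 2 | Jaipur

For each customers row, check whether any orders with matching customer_id has qty > 2.
Keep rows where that is true.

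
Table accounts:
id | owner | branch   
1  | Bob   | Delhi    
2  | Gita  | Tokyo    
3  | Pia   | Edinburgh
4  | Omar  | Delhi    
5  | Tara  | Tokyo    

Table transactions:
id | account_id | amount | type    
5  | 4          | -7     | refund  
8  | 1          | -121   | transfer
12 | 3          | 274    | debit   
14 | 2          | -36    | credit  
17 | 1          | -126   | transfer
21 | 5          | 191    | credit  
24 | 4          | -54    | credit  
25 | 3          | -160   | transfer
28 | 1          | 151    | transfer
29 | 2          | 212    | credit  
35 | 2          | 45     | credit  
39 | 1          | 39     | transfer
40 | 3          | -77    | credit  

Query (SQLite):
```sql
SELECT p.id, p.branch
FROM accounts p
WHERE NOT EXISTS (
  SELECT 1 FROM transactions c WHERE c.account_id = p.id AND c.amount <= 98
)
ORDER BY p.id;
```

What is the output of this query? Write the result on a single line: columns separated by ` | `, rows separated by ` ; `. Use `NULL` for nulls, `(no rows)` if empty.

For each accounts row, check whether any transactions with matching account_id has amount <= 98.
Keep rows where that is false.

5 | Tokyo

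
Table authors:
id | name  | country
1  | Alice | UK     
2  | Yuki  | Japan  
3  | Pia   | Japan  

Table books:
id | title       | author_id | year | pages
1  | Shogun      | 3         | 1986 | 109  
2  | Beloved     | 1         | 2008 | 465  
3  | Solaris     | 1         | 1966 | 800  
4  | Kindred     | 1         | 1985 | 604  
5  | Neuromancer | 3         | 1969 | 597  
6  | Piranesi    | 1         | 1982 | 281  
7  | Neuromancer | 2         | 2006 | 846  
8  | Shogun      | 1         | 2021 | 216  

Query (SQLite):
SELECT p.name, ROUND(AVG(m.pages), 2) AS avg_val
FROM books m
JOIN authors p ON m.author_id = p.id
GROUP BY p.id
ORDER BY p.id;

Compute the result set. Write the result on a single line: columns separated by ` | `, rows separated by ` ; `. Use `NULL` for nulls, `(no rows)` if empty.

Join each books row to its authors via author_id.
Group joined rows by authors.id; compute ROUND(AVG(m.pages), 2) per group.
  1: ids {2, 3, 4, 6, 8} → ROUND(AVG(m.pages), 2)=473.2
  2: ids {7} → ROUND(AVG(m.pages), 2)=846
  3: ids {1, 5} → ROUND(AVG(m.pages), 2)=353

Alice | 473.2 ; Yuki | 846 ; Pia | 353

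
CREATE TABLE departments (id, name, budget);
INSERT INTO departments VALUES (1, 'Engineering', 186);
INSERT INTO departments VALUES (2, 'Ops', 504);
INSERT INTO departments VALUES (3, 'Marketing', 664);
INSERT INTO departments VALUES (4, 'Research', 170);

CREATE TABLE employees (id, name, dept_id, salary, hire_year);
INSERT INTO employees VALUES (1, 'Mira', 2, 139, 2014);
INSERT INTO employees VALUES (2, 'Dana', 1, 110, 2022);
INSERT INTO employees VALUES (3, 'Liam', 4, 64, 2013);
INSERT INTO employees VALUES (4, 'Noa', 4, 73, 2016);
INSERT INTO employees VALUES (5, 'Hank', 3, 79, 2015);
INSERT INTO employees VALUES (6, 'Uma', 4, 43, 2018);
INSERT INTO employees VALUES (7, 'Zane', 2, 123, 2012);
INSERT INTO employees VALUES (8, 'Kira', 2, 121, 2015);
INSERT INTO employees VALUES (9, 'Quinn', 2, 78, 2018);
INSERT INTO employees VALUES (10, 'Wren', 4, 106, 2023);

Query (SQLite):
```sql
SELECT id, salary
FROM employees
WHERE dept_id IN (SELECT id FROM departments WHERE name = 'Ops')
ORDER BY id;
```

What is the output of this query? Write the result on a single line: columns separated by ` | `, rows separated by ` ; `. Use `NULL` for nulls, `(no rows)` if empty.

Inner query: departments.id where name = 'Ops'.
Outer: keep employees rows whose dept_id is in that set.
Inner query → {2}

1 | 139 ; 7 | 123 ; 8 | 121 ; 9 | 78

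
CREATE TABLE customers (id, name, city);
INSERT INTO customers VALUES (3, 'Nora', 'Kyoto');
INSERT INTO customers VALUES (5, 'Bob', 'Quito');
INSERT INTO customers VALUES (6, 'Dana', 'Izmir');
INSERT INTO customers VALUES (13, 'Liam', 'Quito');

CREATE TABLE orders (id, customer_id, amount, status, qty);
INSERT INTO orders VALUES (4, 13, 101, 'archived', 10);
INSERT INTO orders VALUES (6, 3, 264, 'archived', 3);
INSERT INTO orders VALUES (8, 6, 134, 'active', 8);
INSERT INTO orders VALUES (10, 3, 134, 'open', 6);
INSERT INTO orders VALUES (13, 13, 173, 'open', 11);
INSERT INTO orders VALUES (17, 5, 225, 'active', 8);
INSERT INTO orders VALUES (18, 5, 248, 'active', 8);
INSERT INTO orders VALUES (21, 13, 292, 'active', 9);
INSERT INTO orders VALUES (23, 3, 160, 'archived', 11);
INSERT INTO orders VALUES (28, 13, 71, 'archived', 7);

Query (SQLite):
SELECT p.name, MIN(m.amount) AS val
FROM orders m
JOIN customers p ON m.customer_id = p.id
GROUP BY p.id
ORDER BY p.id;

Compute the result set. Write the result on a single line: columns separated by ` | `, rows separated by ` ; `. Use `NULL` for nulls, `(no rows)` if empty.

Nora | 134 ; Bob | 225 ; Dana | 134 ; Liam | 71

Join each orders row to its customers via customer_id.
Group joined rows by customers.id; compute MIN(m.amount) per group.
  3: ids {6, 10, 23} → MIN(m.amount)=134
  5: ids {17, 18} → MIN(m.amount)=225
  6: ids {8} → MIN(m.amount)=134
  13: ids {4, 13, 21, 28} → MIN(m.amount)=71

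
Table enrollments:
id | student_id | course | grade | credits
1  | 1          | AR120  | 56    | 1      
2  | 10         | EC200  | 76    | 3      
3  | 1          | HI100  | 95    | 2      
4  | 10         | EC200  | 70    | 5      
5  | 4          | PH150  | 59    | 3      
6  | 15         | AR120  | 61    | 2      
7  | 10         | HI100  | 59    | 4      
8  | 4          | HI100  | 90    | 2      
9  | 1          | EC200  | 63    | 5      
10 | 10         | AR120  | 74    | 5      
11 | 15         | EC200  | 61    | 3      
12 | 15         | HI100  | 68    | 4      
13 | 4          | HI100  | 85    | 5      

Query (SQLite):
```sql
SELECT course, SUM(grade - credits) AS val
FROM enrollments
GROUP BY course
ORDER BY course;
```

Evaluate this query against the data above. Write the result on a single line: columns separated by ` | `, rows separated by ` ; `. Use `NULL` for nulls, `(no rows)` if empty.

For each row compute grade - credits.
Group by course; take SUM of the expression per group.
  AR120: ids {1, 6, 10} → SUM(grade - credits)=183
  EC200: ids {2, 4, 9, 11} → SUM(grade - credits)=254
  HI100: ids {3, 7, 8, 12, 13} → SUM(grade - credits)=380
  PH150: ids {5} → SUM(grade - credits)=56

AR120 | 183 ; EC200 | 254 ; HI100 | 380 ; PH150 | 56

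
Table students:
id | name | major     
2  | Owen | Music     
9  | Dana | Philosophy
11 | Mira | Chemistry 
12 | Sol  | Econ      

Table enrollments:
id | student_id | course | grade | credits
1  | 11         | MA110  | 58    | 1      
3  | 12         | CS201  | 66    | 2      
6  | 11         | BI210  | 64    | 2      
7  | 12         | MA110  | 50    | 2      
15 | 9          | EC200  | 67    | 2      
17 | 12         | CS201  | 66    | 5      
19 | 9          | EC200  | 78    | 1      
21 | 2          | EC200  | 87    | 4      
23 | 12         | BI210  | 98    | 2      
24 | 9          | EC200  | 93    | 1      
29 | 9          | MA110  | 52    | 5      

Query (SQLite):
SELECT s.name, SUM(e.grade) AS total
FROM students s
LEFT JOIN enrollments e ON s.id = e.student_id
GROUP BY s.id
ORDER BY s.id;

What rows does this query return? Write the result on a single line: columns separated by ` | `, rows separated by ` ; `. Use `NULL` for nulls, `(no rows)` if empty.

Owen | 87 ; Dana | 290 ; Mira | 122 ; Sol | 280

LEFT JOIN keeps every students row; unmatched ones get NULL for enrollments columns.
Group by students.id and compute SUM(e.grade). SUM over an all-NULL group is NULL.
  2: ids {21} → SUM(e.grade)=87
  9: ids {15, 19, 24, 29} → SUM(e.grade)=290
  11: ids {1, 6} → SUM(e.grade)=122
  12: ids {3, 7, 17, 23} → SUM(e.grade)=280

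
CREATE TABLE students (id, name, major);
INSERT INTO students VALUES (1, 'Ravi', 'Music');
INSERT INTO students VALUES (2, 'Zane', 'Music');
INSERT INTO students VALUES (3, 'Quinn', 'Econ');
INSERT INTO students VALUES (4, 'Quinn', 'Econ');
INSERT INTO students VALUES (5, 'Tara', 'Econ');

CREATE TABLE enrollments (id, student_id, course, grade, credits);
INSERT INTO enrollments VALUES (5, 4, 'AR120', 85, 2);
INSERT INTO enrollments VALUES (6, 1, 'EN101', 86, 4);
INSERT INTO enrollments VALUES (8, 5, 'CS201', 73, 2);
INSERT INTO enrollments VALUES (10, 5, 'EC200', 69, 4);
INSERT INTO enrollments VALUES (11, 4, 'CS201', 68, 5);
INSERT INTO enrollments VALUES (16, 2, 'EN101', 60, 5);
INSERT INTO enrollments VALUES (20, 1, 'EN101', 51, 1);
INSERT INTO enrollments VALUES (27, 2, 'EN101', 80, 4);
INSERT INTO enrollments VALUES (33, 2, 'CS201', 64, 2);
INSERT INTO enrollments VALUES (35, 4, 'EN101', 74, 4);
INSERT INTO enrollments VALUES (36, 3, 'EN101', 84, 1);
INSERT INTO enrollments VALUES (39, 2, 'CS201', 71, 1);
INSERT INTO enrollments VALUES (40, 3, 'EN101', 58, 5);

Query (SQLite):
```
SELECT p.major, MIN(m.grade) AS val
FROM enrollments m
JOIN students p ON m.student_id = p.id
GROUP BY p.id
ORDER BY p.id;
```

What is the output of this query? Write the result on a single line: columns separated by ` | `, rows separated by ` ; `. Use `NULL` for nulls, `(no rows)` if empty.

Join each enrollments row to its students via student_id.
Group joined rows by students.id; compute MIN(m.grade) per group.
  1: ids {6, 20} → MIN(m.grade)=51
  2: ids {16, 27, 33, 39} → MIN(m.grade)=60
  3: ids {36, 40} → MIN(m.grade)=58
  4: ids {5, 11, 35} → MIN(m.grade)=68
  5: ids {8, 10} → MIN(m.grade)=69

Music | 51 ; Music | 60 ; Econ | 58 ; Econ | 68 ; Econ | 69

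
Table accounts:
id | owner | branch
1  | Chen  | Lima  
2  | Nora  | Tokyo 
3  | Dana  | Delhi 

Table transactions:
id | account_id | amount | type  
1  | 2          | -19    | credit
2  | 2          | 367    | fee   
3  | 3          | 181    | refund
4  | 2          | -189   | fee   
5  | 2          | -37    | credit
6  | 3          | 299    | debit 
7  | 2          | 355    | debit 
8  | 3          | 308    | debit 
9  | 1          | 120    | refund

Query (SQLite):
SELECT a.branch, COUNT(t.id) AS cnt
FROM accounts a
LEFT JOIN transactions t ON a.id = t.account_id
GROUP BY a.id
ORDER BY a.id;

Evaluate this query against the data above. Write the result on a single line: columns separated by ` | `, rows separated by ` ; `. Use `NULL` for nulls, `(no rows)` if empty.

LEFT JOIN keeps every accounts row; unmatched ones get NULL for transactions columns.
Group by accounts.id and compute COUNT(t.id). COUNT(col) of an all-NULL group is 0.
  1: ids {9} → COUNT(t.id)=1
  2: ids {1, 2, 4, 5, 7} → COUNT(t.id)=5
  3: ids {3, 6, 8} → COUNT(t.id)=3

Lima | 1 ; Tokyo | 5 ; Delhi | 3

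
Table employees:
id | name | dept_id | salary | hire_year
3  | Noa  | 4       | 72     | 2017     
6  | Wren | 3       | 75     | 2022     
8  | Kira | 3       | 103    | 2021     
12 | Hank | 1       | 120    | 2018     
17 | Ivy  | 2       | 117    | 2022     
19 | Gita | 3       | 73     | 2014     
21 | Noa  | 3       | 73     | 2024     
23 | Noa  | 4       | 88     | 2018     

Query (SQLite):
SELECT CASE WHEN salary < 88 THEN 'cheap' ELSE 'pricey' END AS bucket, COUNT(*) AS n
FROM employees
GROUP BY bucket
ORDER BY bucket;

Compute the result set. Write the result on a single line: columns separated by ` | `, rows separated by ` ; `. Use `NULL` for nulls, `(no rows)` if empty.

Bucket rows by salary < 88 → 'cheap' else 'pricey'; count each bucket.

cheap | 4 ; pricey | 4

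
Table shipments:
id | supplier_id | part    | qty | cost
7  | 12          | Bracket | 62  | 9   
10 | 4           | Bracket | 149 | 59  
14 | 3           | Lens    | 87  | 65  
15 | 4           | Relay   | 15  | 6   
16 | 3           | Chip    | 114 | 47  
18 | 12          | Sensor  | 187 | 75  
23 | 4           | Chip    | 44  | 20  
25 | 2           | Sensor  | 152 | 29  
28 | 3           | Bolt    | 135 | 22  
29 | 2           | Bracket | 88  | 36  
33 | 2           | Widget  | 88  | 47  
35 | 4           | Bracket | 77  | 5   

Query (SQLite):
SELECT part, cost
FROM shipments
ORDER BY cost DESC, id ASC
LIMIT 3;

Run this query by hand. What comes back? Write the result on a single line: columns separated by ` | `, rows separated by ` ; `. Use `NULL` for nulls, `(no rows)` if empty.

Sensor | 75 ; Lens | 65 ; Bracket | 59

Sort by cost desc, tiebreak id asc: (75, id=18), (65, id=14), (59, id=10), (47, id=16), (47, id=33), (36, id=29) …. Take first 3.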